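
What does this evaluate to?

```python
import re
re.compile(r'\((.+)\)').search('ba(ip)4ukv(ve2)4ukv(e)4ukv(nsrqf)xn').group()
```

'(ip)4ukv(ve2)4ukv(e)4ukv(nsrqf)'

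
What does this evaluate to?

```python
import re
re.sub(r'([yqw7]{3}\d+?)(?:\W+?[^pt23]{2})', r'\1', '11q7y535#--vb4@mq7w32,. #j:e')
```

'11q7y535vb4@mq7w32#j:e'

The pattern matches exactly 3 of one of [yqw7], then one or more of a digit (lazy) (captured); then one or more of a non-word character (lazy), then exactly 2 of any character except [pt23] (non-capturing group).
Lazy quantifiers expand one character at a time until the remainder of the pattern can match.
Matches: at [2:11] → 'q7y535#--'; at [16:24] → 'q7w32,. '.
The replacement refers to a captured group, so each match is rewritten using its own captured text.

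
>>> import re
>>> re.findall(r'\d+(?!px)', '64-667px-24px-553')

The negative lookaround is zero-width — it rules out positions where the adjacent text would match, without consuming anything.
`findall` yields the raw match text (4 of them) because the pattern has no groups.

['64', '66', '2', '553']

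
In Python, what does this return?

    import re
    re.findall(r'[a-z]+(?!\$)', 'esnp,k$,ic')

['esnp', 'ic']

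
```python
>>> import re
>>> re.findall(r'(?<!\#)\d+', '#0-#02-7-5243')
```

`(?!…)`/`(?<!…)` only lets a position through if the neighbouring text does NOT match; no characters are consumed.
`findall` yields the raw match text (3 of them) because the pattern has no groups.

['2', '7', '5243']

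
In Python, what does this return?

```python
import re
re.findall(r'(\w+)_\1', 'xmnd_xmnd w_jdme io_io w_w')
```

`\1` is not a pattern — it's the concrete string captured by group 1, re-applied verbatim.
Because there's exactly one group, `findall` drops the full match and keeps group 1 from each hit.

['xmnd', 'io', 'w']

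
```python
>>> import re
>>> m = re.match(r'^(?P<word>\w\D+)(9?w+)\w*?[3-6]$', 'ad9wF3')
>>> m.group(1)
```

The pattern matches anchored at the start of the string; then a word character, then one or more of a non-digit (captured as 'word'); then optionally the literal '9', then one or more of a literal 'w' (captured); then zero or more of a word character (lazy), then a character in [3-6]; then anchored at the end.
`re.match` won't scan ahead — the pattern has to work from the very first character.
The match spans [0:6] → 'ad9wF3'.
Captured: group 1 = 'ad', group 2 = '9w'.

'ad'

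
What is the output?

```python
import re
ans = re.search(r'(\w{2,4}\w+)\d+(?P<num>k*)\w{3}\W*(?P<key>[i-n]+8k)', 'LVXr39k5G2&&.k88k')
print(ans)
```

Here the pattern never matches, so the call returns None.

None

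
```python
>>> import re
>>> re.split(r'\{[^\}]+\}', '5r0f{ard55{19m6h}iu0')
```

['5r0f', 'iu0']

Matches to split on: at [4:17] → '{ard55{19m6h}'.
Splitting on the pattern gives 2 pieces.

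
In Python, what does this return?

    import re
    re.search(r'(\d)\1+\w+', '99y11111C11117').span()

(0, 14)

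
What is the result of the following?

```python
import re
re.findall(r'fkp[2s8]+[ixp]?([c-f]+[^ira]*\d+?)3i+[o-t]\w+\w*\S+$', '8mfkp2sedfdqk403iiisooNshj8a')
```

The pattern matches the literal 'fkp', then one or more of one of [2s8], then optionally one of [ixp]; then one or more of a character in [c-f], then zero or more of any character except [ira], then one or more of a digit (lazy) (captured); then a literal '3', then one or more of the literal 'i', then a character in [o-t]; then one or more of a word character, then zero or more of a word character, then one or more of a non-whitespace character; then anchored at the end.
With a single group, `findall` returns only what that group captured — 1 item.

['edfdqk40']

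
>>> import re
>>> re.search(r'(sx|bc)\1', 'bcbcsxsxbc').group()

`\1` has to match the exact text group 1 already captured.
`search` walks the string left to right and returns the first match it finds.
The match spans [0:4] → 'bcbc'.
Captured: group 1 = 'bc'.

'bcbc'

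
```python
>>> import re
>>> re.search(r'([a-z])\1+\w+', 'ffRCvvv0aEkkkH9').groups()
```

('f',)

`\1` is not a pattern — it's the concrete string captured by group 1, re-applied verbatim.
`re.search` scans for the first position where the pattern succeeds.
The match spans [0:15] → 'ffRCvvv0aEkkkH9'.
Captured: group 1 = 'f'.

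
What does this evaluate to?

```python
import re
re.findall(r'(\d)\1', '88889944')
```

['8', '8', '9', '4']

`\1` is not a pattern — it's the concrete string captured by group 1, re-applied verbatim.
Scanning left to right: at [0:2] match '88', group 1 = '8'; at [2:4] match '88', group 1 = '8'; at [4:6] match '99', group 1 = '9'; at [6:8] match '44', group 1 = '4'.
With a single group, `findall` returns only what that group captured — 4 items.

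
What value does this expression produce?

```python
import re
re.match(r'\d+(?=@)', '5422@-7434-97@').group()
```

The positive lookaround only admits positions where the adjacent text matches; those characters stay outside the span.
With `match`, the pattern is implicitly anchored at the beginning.
The match spans [0:4] → '5422'.

'5422'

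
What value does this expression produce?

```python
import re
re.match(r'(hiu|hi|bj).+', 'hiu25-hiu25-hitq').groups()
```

('hiu',)

The match spans [0:16] → 'hiu25-hiu25-hitq'.
Captured: group 1 = 'hiu'.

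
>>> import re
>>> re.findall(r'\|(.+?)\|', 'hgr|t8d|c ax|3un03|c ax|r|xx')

['t8d', '3un03', 'r']

With the lazy modifier that quantifier settles for the fewest repetitions that let the rest of the pattern succeed (the atoms after it are unaffected and can still be greedy).
`findall` collects group 1 from each match (3 total).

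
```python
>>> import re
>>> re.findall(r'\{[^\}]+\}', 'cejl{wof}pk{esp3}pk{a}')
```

['{wof}', '{esp3}', '{a}']

Since nothing is captured, `findall` lists the 3 matched substrings directly.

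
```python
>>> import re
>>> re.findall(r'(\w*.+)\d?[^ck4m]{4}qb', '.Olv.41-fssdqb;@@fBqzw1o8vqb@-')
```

['.Olv.41-fssdqb;@@fBqzw']

The pattern matches zero or more of a word character, then one or more of any character (captured); then optionally a digit, then exactly 4 of any character except [ck4m], then the literal 'qb'.
With a single group, `findall` returns only what that group captured — 1 item.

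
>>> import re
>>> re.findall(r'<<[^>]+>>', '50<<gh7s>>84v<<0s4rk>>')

Matches: at [2:10] → '<<gh7s>>'; at [13:22] → '<<0s4rk>>'.
`findall` yields the raw match text (2 of them) because the pattern has no groups.

['<<gh7s>>', '<<0s4rk>>']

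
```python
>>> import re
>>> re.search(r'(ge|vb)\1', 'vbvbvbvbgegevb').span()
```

A backreference is literal: `\1` must see the identical characters the first group matched.
`re.search` scans for the first position where the pattern succeeds.
The match spans [0:4] → 'vbvb'.
Captured: group 1 = 'vb'.

(0, 4)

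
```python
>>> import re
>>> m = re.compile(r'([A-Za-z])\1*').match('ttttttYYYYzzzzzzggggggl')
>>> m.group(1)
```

The match spans [0:6] → 'tttttt'.
Captured: group 1 = 't'.

't'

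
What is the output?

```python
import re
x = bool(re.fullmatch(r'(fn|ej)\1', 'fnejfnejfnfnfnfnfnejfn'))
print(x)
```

The backreference `\1` re-matches whatever the first group consumed, character for character.
For `fullmatch`, every character of the input must be accounted for by the pattern.
Here the string isn't matched end-to-end, so the call returns None, and `bool(None)` is False.

False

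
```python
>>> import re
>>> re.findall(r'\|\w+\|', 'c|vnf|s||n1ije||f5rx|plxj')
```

['|vnf|', '|n1ije|', '|f5rx|']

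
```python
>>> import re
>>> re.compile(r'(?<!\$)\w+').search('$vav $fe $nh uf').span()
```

Because the assertion is negative and zero-width, positions next to the forbidden text are skipped.
`re.search` scans for the first position where the pattern succeeds.
The match spans [2:4] → 'av'.

(2, 4)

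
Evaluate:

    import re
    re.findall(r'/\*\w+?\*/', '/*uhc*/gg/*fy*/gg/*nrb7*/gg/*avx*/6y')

With no groups in the pattern, `findall` gives back each whole match — 4 here.

['/*uhc*/', '/*fy*/', '/*nrb7*/', '/*avx*/']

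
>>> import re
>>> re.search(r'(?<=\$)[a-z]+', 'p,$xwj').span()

(3, 6)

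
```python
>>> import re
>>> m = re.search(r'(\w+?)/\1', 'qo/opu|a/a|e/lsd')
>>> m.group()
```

`\1` is not a pattern — it's the concrete string captured by group 1, re-applied verbatim.
The match spans [1:4] → 'o/o'.

'o/o'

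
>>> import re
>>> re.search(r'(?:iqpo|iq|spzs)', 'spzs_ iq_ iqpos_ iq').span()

(0, 4)

The match spans [0:4] → 'spzs'.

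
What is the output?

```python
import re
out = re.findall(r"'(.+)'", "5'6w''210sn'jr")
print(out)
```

["6w''210sn"]

Walking the string: at [1:12] match "'6w''210sn'", group 1 = "6w''210sn".
With a single group, `findall` returns only what that group captured — 1 item.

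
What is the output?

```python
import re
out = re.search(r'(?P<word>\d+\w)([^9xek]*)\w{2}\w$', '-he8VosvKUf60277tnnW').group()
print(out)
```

8VosvKUf60277tnnW

This matches one or more of a digit, then a word character (captured as 'word'); then zero or more of any character except [9xek] (captured); then exactly 2 of a word character, then a word character; then anchored at the end.
`re.search` tries every starting position until one works.
The match spans [3:20] → '8VosvKUf60277tnnW'.
Captured: group 1 = '8V', group 2 = 'osvKUf60277t'.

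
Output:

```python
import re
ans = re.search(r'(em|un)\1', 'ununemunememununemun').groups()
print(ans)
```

('un',)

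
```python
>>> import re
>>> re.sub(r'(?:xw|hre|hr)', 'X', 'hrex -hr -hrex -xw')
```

'Xx -X -Xx -X'

`|` is ordered: at each position the engine commits to the first alternative that works.
Matches: at [0:3] → 'hre'; at [6:8] → 'hr'; at [10:13] → 'hre'; at [16:18] → 'xw'.
Every occurrence is swapped for 'X'.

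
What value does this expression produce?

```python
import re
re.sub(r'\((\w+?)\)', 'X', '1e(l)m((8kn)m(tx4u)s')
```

`sub` substitutes 'X' at each match site.

'1eXm(XmXs'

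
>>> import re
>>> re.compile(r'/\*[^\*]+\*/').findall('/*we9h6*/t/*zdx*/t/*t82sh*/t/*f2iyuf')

Walking the string: at [0:9] → '/*we9h6*/'; at [10:17] → '/*zdx*/'; at [18:27] → '/*t82sh*/'.
`findall` yields the raw match text (3 of them) because the pattern has no groups.

['/*we9h6*/', '/*zdx*/', '/*t82sh*/']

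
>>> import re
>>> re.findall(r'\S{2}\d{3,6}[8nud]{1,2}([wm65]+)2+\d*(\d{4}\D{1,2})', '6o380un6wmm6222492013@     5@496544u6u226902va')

[('6wmm6', '2013@ ')]

This matches exactly 2 of a non-whitespace character, then 3 to 6 of a digit, then 1 to 2 of one of [8nud]; then one or more of one of [wm65] (captured); then one or more of the literal '2', then zero or more of a digit; then exactly 4 of a digit, then 1 to 2 of a non-digit (captured).
Scanning left to right: at [0:23] match '6o380un6wmm6222492013@ ', groups = ('6wmm6', '2013@ ').
With 2 capturing groups, `findall` returns a 2-tuple per match.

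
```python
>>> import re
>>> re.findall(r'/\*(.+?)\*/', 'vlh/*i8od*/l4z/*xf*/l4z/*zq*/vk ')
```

Scanning left to right: at [3:11] match '/*i8od*/', group 1 = 'i8od'; at [14:20] match '/*xf*/', group 1 = 'xf'; at [23:29] match '/*zq*/', group 1 = 'zq'.
`findall` collects group 1 from each match (3 total).

['i8od', 'xf', 'zq']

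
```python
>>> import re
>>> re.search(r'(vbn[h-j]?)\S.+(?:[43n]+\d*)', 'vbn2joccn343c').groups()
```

The match spans [0:12] → 'vbn2joccn343'.
Captured: group 1 = 'vbn'.

('vbn',)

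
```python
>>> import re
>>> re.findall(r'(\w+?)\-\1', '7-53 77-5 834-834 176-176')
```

The backreference `\1` re-matches whatever the first group consumed, character for character.
One capturing group, so `findall` returns just the captured substring from each match — 2 in all.

['834', '176']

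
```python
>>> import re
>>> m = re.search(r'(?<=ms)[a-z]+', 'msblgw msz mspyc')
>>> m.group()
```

'blgw'

Lookahead/lookbehind check context without consuming it, so the matched span excludes the asserted characters.
The match spans [2:6] → 'blgw'.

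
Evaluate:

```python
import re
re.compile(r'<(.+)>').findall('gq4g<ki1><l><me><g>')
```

['ki1><l><me><g']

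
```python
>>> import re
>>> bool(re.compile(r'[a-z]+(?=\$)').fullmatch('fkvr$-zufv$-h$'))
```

The `(?=…)`/`(?<=…)` assertion just peeks at neighbouring text; it doesn't advance the match position.
`re.fullmatch` requires the pattern to consume the entire string.
Here the string isn't matched end-to-end, so the call returns None, and `bool(None)` is False.

False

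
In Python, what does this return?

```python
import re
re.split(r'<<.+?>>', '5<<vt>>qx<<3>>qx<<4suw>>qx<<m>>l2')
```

['5', 'qx', 'qx', 'qx', 'l2']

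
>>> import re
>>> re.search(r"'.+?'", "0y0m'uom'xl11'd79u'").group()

"'uom'"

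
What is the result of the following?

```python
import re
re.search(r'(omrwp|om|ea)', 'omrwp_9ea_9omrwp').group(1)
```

The regex engine tests alternatives in the order written; an earlier branch that matches wins even if a later one would match more.
`search` walks the string left to right and returns the first match it finds.
The match spans [0:5] → 'omrwp'.
Captured: group 1 = 'omrwp'.

'omrwp'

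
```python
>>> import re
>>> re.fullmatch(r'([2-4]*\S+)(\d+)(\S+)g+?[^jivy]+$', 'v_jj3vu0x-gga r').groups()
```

Pattern: zero or more of a character in [2-4], then one or more of a non-whitespace character (captured); then one or more of a digit (captured); then one or more of a non-whitespace character (captured); then one or more of a literal 'g' (lazy); then one or more of any character except [jivy]; then anchored at the end.
`fullmatch` succeeds only if the pattern covers the string from start to end.
The match spans [0:15] → 'v_jj3vu0x-gga r'.
Captured: group 1 = 'v_jj3vu', group 2 = '0', group 3 = 'x-g'.

('v_jj3vu', '0', 'x-g')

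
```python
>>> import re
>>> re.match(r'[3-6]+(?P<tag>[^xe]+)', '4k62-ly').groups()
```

('k62-ly',)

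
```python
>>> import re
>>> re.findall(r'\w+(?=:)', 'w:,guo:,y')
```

['w', 'guo']

The lookaround is zero-width — it requires the adjacent text to match without consuming it, so the asserted text isn't part of the match.
Walking the string: at [0:1] → 'w'; at [3:6] → 'guo'.
`findall` yields the raw match text (2 of them) because the pattern has no groups.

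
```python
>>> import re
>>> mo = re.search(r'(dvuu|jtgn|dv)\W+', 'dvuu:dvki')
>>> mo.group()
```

The match spans [0:5] → 'dvuu:'.

'dvuu:'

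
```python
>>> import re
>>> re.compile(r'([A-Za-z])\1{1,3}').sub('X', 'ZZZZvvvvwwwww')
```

`\1` is not a pattern — it's the concrete string captured by group 1, re-applied verbatim.
Matches: at [0:4] → 'ZZZZ'; at [4:8] → 'vvvv'; at [8:12] → 'wwww'.
Every occurrence is swapped for 'X'.

'XXXw'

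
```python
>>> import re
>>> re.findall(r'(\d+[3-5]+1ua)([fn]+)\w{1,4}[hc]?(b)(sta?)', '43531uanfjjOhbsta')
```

The pattern matches one or more of a digit, then one or more of a character in [3-5], then the literal '1ua' (captured); then one or more of one of [fn] (captured); then 1 to 4 of a word character, then optionally one of [hc]; then a literal 'b' (captured); then the literal 'st', then optionally the literal 'a' (captured).
Scanning left to right: at [0:17] match '43531uanfjjOhbsta', groups = ('43531ua', 'nf', 'b', 'sta').
Multiple groups make `findall` return tuples — one 4-tuple for the one match.

[('43531ua', 'nf', 'b', 'sta')]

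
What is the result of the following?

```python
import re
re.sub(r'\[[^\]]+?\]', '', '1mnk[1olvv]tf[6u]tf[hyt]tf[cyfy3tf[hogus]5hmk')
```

`sub` substitutes '' at each match site.

'1mnktftftf5hmk'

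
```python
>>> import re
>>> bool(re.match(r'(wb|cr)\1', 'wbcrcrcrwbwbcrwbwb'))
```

A backreference is literal: `\1` must see the identical characters the first group matched.
With `match`, the pattern is implicitly anchored at the beginning.
Here the string doesn't start with a match, so the call returns None, and `bool(None)` is False.

False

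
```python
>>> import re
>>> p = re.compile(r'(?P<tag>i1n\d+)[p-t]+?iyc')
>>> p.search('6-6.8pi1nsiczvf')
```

None

The pattern matches the literal 'i1n', then one or more of a digit (captured as 'tag'); then one or more of a character in [p-t] (lazy), then the literal 'iyc'.
Unlike `match`, `search` isn't anchored — it looks for the pattern anywhere in the string.
Here no position works, so the call returns None.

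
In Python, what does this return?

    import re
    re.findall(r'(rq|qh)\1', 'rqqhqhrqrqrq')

['qh', 'rq']

`\1` has to match the exact text group 1 already captured.
With a single group, `findall` returns only what that group captured — 2 items.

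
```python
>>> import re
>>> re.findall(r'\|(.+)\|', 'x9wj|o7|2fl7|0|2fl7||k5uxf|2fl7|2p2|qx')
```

['o7|2fl7|0|2fl7||k5uxf|2fl7|2p2']

Matches: at [4:36] match '|o7|2fl7|0|2fl7||k5uxf|2fl7|2p2|', group 1 = 'o7|2fl7|0|2fl7||k5uxf|2fl7|2p2'.
Because there's exactly one group, `findall` drops the full match and keeps group 1 from the one hit.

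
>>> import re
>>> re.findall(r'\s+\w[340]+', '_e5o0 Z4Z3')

[' Z4']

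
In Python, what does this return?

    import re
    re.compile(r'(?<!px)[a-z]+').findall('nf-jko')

['nf', 'jko']

A negative assertion filters positions out without eating any characters.
With no groups in the pattern, `findall` gives back each whole match — 2 here.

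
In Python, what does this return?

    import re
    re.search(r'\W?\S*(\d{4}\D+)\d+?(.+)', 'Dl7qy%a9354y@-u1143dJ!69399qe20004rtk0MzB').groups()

This matches optionally a non-word character, then zero or more of a non-whitespace character; then exactly 4 of a digit, then one or more of a non-digit (captured); then one or more of a digit (lazy); then one or more of any character (captured).
`re.search` scans for the first position where the pattern succeeds.
The match spans [0:41] → 'Dl7qy%a9354y@-u1143dJ!69399qe20004rtk0MzB'.
Captured: group 1 = '0004rtk', group 2 = 'MzB'.

('0004rtk', 'MzB')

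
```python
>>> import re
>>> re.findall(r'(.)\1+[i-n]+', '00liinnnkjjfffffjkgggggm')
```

['0', 'f', 'g']

`\1` has to match the exact text group 1 already captured.
Walking the string: at [0:11] match '00liinnnkjj', group 1 = '0'; at [11:18] match 'fffffjk', group 1 = 'f'; at [18:24] match 'gggggm', group 1 = 'g'.
Because there's exactly one group, `findall` drops the full match and keeps group 1 from each hit.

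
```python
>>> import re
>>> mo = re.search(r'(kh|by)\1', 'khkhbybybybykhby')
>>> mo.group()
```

'khkh'

A backreference is literal: `\1` must see the identical characters the first group matched.
The match spans [0:4] → 'khkh'.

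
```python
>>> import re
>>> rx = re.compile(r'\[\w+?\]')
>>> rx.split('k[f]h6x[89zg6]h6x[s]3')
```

['k', 'h6x', 'h6x', '3']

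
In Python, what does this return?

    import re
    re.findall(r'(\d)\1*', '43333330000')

['4', '3', '0']

`\1` is not a pattern — it's the concrete string captured by group 1, re-applied verbatim.
Walking the string: at [0:1] match '4', group 1 = '4'; at [1:7] match '333333', group 1 = '3'; at [7:11] match '0000', group 1 = '0'.
`findall` collects group 1 from each match (3 total).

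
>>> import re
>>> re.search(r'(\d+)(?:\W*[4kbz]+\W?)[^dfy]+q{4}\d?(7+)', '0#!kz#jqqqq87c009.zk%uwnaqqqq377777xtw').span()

The pattern matches one or more of a digit (captured); then zero or more of a non-word character, then one or more of one of [4kbz], then optionally a non-word character (non-capturing group); then one or more of any character except [dfy], then exactly 4 of a literal 'q', then optionally a digit; then one or more of a literal '7' (captured).
The match spans [0:35] → '0#!kz#jqqqq87c009.zk%uwnaqqqq377777'.

(0, 35)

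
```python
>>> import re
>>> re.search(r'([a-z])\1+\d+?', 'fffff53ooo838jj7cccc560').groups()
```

The match spans [0:6] → 'fffff5'.
Captured: group 1 = 'f'.

('f',)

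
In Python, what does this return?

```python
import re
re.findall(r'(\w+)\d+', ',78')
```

This matches one or more of a word character (captured); then one or more of a digit.
With a single group, `findall` returns only what that group captured — 1 item.

['7']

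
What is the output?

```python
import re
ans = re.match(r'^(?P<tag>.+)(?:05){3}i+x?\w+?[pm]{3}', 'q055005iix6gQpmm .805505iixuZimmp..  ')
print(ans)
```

Pattern: anchored at the start of the string; then one or more of any character (captured as 'tag'); then the literal '05' repeated 3 times, then one or more of the literal 'i', then optionally the literal 'x'; then one or more of a word character (lazy), then exactly 3 of one of [pm].
`re.match` only tries the pattern at the start of the string.
Here the pattern fails at index 0, so the call returns None.

None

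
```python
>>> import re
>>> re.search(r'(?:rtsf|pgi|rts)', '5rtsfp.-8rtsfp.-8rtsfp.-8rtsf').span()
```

(1, 5)

Alternation isn't longest-match — the leftmost alternative that fits at this position is chosen.
The match spans [1:5] → 'rtsf'.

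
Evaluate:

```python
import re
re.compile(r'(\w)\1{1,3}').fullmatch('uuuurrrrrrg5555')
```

None

`re.fullmatch` requires the pattern to consume the entire string.
Here the string isn't matched end-to-end, so the call returns None.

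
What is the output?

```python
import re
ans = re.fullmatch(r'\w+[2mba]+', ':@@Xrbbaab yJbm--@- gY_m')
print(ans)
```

The pattern matches one or more of a word character; then one or more of one of [2mba].
`re.fullmatch` is like wrapping the pattern in `^…$` (in single-line mode).
Here the string isn't matched end-to-end, so the call returns None.

None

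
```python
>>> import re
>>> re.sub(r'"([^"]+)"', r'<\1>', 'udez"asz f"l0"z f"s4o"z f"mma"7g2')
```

The replacement refers to a captured group, so each match is rewritten using its own captured text.

'udez<asz f>l0<z f>s4o<z f>mma"7g2'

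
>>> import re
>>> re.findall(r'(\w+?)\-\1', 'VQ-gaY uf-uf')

The backreference `\1` re-matches whatever the first group consumed, character for character.
Walking the string: at [7:12] match 'uf-uf', group 1 = 'uf'.
One capturing group, so `findall` returns just the captured substring from the one match — 1 in all.

['uf']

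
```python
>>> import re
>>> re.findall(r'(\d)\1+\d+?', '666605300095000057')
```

['6', '0', '0']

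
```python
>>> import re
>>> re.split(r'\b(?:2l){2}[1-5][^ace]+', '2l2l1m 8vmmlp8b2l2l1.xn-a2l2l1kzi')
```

The pattern matches a word boundary (`\b`, zero-width); then the literal '2l' repeated 2 times, then a character in [1-5]; then one or more of any character except [ace].
Matches to split on: at [0:24] → '2l2l1m 8vmmlp8b2l2l1.xn-'.
Each match becomes a cut point; 2 segments remain.

['', 'a2l2l1kzi']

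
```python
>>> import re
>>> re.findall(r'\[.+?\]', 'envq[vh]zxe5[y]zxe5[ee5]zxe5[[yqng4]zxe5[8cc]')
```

['[vh]', '[y]', '[ee5]', '[[yqng4]', '[8cc]']

Walking the string: at [4:8] → '[vh]'; at [12:15] → '[y]'; at [19:24] → '[ee5]'; at [28:36] → '[[yqng4]'; at [40:45] → '[8cc]'.
Since nothing is captured, `findall` lists the 5 matched substrings directly.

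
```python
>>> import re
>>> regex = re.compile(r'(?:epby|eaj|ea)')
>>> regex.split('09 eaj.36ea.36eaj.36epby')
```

['09 ', '.36', '.36', '.36', '']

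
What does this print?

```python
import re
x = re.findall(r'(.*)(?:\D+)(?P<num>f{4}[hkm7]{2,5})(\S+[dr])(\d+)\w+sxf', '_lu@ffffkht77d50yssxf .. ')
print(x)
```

[('_lu', 'ffffkh', 't77d', '50')]

With 4 capturing groups, `findall` returns a 4-tuple per match.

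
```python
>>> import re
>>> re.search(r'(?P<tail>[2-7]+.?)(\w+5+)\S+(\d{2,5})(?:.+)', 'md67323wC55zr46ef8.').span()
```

The match spans [2:19] → '67323wC55zr46ef8.'.

(2, 19)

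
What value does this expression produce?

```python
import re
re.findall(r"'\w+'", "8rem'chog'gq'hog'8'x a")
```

Walking the string: at [4:10] → "'chog'"; at [12:17] → "'hog'".
Since nothing is captured, `findall` lists the 2 matched substrings directly.

["'chog'", "'hog'"]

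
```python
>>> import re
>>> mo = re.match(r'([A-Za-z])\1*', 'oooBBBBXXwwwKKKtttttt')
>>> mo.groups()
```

`\1` is not a pattern — it's the concrete string captured by group 1, re-applied verbatim.
With `match`, the pattern is implicitly anchored at the beginning.
The match spans [0:3] → 'ooo'.
Captured: group 1 = 'o'.

('o',)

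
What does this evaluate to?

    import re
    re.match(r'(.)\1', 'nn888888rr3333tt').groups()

The match spans [0:2] → 'nn'.
Captured: group 1 = 'n'.

('n',)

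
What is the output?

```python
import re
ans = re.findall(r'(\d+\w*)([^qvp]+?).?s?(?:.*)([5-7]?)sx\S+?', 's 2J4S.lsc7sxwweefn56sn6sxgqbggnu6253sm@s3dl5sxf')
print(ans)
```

`findall` packs the 3 group values into a tuple for every match.

[('2J4S', '.', '')]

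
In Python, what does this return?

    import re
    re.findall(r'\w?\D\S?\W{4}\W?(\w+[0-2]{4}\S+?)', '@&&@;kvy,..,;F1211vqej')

['F1211v']

`findall` collects group 1 from the one match (1 total).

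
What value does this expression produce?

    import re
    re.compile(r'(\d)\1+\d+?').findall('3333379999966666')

`\1` has to match the exact text group 1 already captured.
Because there's exactly one group, `findall` drops the full match and keeps group 1 from each hit.

['3', '9', '6']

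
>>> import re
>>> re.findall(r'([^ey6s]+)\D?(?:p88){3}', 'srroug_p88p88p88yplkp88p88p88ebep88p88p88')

['rroug_', 'plk', 'b']

This matches one or more of any character except [ey6s] (captured); then optionally a non-digit, then the literal 'p88' repeated 3 times.
Scanning left to right: at [1:16] match 'rroug_p88p88p88', group 1 = 'rroug_'; at [17:29] match 'plkp88p88p88', group 1 = 'plk'; at [30:41] match 'bep88p88p88', group 1 = 'b'.
`findall` collects group 1 from each match (3 total).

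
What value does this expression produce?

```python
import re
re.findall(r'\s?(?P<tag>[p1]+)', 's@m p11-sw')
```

['p11']

`findall` collects group 1 from the one match (1 total).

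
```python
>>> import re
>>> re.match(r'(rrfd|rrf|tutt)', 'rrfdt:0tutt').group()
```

`|` is ordered: at each position the engine commits to the first alternative that works.
`match` is anchored at position 0; if the pattern doesn't fit there, it returns None.
The match spans [0:4] → 'rrfd'.
Captured: group 1 = 'rrfd'.

'rrfd'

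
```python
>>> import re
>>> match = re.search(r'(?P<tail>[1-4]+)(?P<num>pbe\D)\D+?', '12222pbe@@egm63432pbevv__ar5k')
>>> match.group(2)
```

'pbe@'

The match spans [0:10] → '12222pbe@@'.
Captured: group 1 = '12222', group 2 = 'pbe@'.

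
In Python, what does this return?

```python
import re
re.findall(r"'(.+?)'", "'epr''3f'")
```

With a single group, `findall` returns only what that group captured — 2 items.

['epr', '3f']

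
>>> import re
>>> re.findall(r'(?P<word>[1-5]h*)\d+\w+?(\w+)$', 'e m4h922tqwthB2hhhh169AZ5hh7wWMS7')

[('4h', 'qwthB2hhhh169AZ5hh7wWMS7')]

Lazy quantifiers expand one character at a time until the remainder of the pattern can match.
2 groups means the one result is a tuple of 2 captured strings — 1 here.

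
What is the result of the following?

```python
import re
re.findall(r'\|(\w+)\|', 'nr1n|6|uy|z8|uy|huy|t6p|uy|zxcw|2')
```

['6', 'z8', 'huy', 'uy']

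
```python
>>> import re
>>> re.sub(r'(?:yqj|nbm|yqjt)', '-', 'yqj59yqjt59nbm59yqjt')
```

`|` is ordered: at each position the engine commits to the first alternative that works.
Matches: at [0:3] → 'yqj'; at [5:8] → 'yqj'; at [11:14] → 'nbm'; at [16:19] → 'yqj'.
Every occurrence is swapped for '-'.

'-59-t59-59-t'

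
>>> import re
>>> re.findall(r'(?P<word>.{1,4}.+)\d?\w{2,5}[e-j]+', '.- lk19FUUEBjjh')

The pattern matches 1 to 4 of any character, then one or more of any character (captured as 'word'); then optionally a digit, then 2 to 5 of a word character, then one or more of a character in [e-j].
Scanning left to right: at [0:15] match '.- lk19FUUEBjjh', group 1 = '.- lk19FUUEB'.
`findall` collects group 1 from the one match (1 total).

['.- lk19FUUEB']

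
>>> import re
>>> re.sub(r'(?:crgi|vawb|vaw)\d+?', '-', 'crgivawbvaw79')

'crgivawb-9'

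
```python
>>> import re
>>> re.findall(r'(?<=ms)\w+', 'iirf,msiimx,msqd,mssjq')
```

['iimx', 'qd', 'sjq']

The `(?=…)`/`(?<=…)` assertion just peeks at neighbouring text; it doesn't advance the match position.
Since nothing is captured, `findall` lists the 3 matched substrings directly.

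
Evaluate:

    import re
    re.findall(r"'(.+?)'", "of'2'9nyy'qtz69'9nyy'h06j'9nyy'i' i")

Matches: at [2:5] match "'2'", group 1 = '2'; at [9:16] match "'qtz69'", group 1 = 'qtz69'; at [20:26] match "'h06j'", group 1 = 'h06j'; at [30:33] match "'i'", group 1 = 'i'.
One capturing group, so `findall` returns just the captured substring from each match — 4 in all.

['2', 'qtz69', 'h06j', 'i']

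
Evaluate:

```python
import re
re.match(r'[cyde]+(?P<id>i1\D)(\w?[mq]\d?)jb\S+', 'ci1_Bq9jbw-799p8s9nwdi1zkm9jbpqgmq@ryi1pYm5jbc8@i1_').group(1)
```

This matches one or more of one of [cyde]; then the literal 'i1', then a non-digit (captured as 'id'); then optionally a word character, then one of [mq], then optionally a digit (captured); then the literal 'jb', then one or more of a non-whitespace character.
`match` is anchored at position 0; if the pattern doesn't fit there, it returns None.
The match spans [0:51] → 'ci1_Bq9jbw-799p8s9nwdi1zkm9jbpqgmq@ryi1pYm5jbc8@i1_'.
Captured: group 1 = 'i1_', group 2 = 'Bq9'.

'i1_'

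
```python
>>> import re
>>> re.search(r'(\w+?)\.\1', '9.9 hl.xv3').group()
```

'9.9'

`\1` has to match the exact text group 1 already captured.
The match spans [0:3] → '9.9'.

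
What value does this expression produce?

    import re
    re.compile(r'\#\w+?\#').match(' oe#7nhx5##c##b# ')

`re.match` only tries the pattern at the start of the string.
Here the pattern fails at index 0, so the call returns None.

None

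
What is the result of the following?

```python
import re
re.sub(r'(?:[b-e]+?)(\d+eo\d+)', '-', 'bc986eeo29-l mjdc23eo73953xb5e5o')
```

The pattern matches one or more of a character in [b-e] (lazy) (non-capturing group); then one or more of a digit, then the literal 'eo', then one or more of a digit (captured).
Matches: at [15:26] → 'dc23eo73953'.
Each match is replaced by '-'.

'bc986eeo29-l mj-xb5e5o'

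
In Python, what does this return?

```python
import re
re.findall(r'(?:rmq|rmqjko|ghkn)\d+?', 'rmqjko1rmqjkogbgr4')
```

Walking the string: at [0:7] → 'rmqjko1'.
With no groups in the pattern, `findall` gives back each whole match — 1 here.

['rmqjko1']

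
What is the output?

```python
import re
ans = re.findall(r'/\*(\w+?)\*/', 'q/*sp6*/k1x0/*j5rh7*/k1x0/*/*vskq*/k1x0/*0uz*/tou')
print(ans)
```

['sp6', 'j5rh7', 'vskq', '0uz']

Scanning left to right: at [1:8] match '/*sp6*/', group 1 = 'sp6'; at [12:21] match '/*j5rh7*/', group 1 = 'j5rh7'; at [27:35] match '/*vskq*/', group 1 = 'vskq'; at [39:46] match '/*0uz*/', group 1 = '0uz'.
One capturing group, so `findall` returns just the captured substring from each match — 4 in all.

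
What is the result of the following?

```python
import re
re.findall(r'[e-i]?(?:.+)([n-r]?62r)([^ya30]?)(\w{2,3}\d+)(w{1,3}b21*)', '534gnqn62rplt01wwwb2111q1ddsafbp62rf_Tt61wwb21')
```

[('62r', 'f', '_Tt61', 'wwb21')]

Pattern: optionally a character in [e-i]; then one or more of any character (non-capturing group); then optionally a character in [n-r], then the literal '62r' (captured); then optionally any character except [ya30] (captured); then 2 to 3 of a word character, then one or more of a digit (captured); then 1 to 3 of the literal 'w', then the literal 'b2', then zero or more of a literal '1' (captured).
Scanning left to right: at [0:46] match '534gnqn62rplt01wwwb2111q1ddsafbp62rf_Tt61wwb21', groups = ('62r', 'f', '_Tt61', 'wwb21').
`findall` packs the 4 group values into a tuple for every match.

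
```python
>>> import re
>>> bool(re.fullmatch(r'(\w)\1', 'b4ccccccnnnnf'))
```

`fullmatch` succeeds only if the pattern covers the string from start to end.
Here the string isn't matched end-to-end, so the call returns None, and `bool(None)` is False.

False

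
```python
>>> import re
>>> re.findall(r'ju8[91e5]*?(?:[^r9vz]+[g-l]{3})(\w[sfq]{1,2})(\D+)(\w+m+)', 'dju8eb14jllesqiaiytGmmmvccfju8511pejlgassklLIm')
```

`findall` packs the 3 group values into a tuple for every match.

[('esq', 'iaiytGmmmvccfju', '8511pejlgassklLIm')]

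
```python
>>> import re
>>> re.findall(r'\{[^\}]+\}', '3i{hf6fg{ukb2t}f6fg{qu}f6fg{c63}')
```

['{hf6fg{ukb2t}', '{qu}', '{c63}']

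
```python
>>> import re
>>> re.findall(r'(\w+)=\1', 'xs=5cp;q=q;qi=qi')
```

After group 1 captures some text, `\1` only succeeds where that same text appears again.
With a single group, `findall` returns only what that group captured — 2 items.

['q', 'qi']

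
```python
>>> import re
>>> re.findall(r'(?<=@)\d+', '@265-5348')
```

The lookaround is zero-width — it requires the adjacent text to match without consuming it, so the asserted text isn't part of the match.
`findall` yields the raw match text (1 of them) because the pattern has no groups.

['265']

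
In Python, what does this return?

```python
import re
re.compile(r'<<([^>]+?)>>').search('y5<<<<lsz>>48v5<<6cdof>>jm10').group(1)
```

`search` walks the string left to right and returns the first match it finds.
The match spans [2:11] → '<<<<lsz>>'.
Captured: group 1 = '<<lsz'.

'<<lsz'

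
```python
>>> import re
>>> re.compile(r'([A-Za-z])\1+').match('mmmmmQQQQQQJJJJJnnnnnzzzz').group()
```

'mmmmm'

`re.match` won't scan ahead — the pattern has to work from the very first character.
The match spans [0:5] → 'mmmmm'.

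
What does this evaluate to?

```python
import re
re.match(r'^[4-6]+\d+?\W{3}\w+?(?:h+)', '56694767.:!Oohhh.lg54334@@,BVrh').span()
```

`re.match` won't scan ahead — the pattern has to work from the very first character.
The match spans [0:16] → '56694767.:!Oohhh'.

(0, 16)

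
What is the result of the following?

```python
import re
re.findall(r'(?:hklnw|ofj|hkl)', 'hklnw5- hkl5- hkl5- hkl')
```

Branches in `(...|...)` are attempted left-to-right; the first branch that allows the whole pattern to succeed is taken.
Since nothing is captured, `findall` lists the 4 matched substrings directly.

['hklnw', 'hkl', 'hkl', 'hkl']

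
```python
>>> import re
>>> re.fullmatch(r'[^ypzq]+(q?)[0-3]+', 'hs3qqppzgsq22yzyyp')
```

None

This matches one or more of any character except [ypzq]; then optionally a literal 'q' (captured); then one or more of a character in [0-3].
`re.fullmatch` requires the pattern to consume the entire string.
Here there's no way to consume every character, so the call returns None.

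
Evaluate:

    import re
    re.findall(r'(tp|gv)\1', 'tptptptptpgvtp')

['tp', 'tp']

After group 1 captures some text, `\1` only succeeds where that same text appears again.
Walking the string: at [0:4] match 'tptp', group 1 = 'tp'; at [4:8] match 'tptp', group 1 = 'tp'.
One capturing group, so `findall` returns just the captured substring from each match — 2 in all.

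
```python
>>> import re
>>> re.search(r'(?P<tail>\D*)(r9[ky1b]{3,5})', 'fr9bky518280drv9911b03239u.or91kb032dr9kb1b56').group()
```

'fr9bky'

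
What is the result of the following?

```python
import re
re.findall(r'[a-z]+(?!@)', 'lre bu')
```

['lre', 'bu']

The negative lookahead/lookbehind blocks any match where the forbidden context is present.
Scanning left to right: at [0:3] → 'lre'; at [4:6] → 'bu'.
With no groups in the pattern, `findall` gives back each whole match — 2 here.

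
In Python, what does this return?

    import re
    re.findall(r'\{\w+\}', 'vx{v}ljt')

Walking the string: at [2:5] → '{v}'.
`findall` yields the raw match text (1 of them) because the pattern has no groups.

['{v}']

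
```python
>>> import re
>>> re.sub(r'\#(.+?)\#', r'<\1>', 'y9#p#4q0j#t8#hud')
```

A non-greedy quantifier consumes as few characters as it can — just enough that the remainder of the pattern still matches from where it stops; whatever follows it matches normally.
Each match is replaced using the text its own group 1 captured.

'y9<p>4q0j<t8>hud'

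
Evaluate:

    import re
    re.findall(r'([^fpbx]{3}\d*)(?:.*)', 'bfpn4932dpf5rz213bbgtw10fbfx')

One capturing group, so `findall` returns just the captured substring from the one match — 1 in all.

['n4932']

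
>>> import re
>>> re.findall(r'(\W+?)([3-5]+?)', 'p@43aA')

[('@', '4')]

Pattern: one or more of a non-word character (lazy) (captured); then one or more of a character in [3-5] (lazy) (captured).
With the lazy modifier that quantifier settles for the fewest repetitions that let the rest of the pattern succeed (the atoms after it are unaffected and can still be greedy).
Walking the string: at [1:3] match '@4', groups = ('@', '4').
`findall` packs the 2 group values into a tuple for every match.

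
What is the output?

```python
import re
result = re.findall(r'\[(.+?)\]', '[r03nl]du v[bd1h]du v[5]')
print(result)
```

['r03nl', 'bd1h', '5']

With the lazy modifier that quantifier settles for the fewest repetitions that let the rest of the pattern succeed (the atoms after it are unaffected and can still be greedy).
Walking the string: at [0:7] match '[r03nl]', group 1 = 'r03nl'; at [11:17] match '[bd1h]', group 1 = 'bd1h'; at [21:24] match '[5]', group 1 = '5'.
`findall` collects group 1 from each match (3 total).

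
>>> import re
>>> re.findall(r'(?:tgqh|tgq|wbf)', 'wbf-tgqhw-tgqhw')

['wbf', 'tgqh', 'tgqh']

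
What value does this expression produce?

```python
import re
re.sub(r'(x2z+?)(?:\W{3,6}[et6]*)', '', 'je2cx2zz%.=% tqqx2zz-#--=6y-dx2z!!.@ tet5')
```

This matches the literal 'x2', then one or more of the literal 'z' (lazy) (captured); then 3 to 6 of a non-word character, then zero or more of one of [et6] (non-capturing group).
Matches: at [4:14] → 'x2zz%.=% t'; at [16:26] → 'x2zz-#--=6'; at [29:40] → 'x2z!!.@ tet'.
`sub` substitutes '' at each match site.

'je2cqqy-d5'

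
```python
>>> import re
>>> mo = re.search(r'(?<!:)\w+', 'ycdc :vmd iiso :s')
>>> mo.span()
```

`(?!…)`/`(?<!…)` only lets a position through if the neighbouring text does NOT match; no characters are consumed.
The match spans [0:4] → 'ycdc'.

(0, 4)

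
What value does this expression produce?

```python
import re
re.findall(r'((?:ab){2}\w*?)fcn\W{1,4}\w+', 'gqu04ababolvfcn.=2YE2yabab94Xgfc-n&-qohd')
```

['ababolv']

This matches the literal 'ab' repeated 2 times, then zero or more of a word character (lazy) (captured); then the literal 'fcn', then 1 to 4 of a non-word character, then one or more of a word character.
Scanning left to right: at [5:32] match 'ababolvfcn.=2YE2yabab94Xgfc', group 1 = 'ababolv'.
`findall` collects group 1 from the one match (1 total).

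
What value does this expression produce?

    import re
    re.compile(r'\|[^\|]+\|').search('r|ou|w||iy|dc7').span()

`re.search` scans for the first position where the pattern succeeds.
The match spans [1:5] → '|ou|'.

(1, 5)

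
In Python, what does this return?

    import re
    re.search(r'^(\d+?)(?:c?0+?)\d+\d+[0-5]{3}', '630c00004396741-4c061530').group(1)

The match spans [0:10] → '630c000043'.
Captured: group 1 = '630'.

'630'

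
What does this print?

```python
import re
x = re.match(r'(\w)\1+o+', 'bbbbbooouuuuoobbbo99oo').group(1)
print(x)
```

b

The match spans [0:8] → 'bbbbbooo'.
Captured: group 1 = 'b'.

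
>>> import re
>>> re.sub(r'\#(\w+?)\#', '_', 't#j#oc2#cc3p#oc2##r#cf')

't_oc2_oc2#_cf'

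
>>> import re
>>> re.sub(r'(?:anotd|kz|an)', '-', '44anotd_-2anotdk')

Alternation isn't longest-match — the leftmost alternative that fits at this position is chosen.
Matches: at [2:7] → 'anotd'; at [10:15] → 'anotd'.
Every occurrence is swapped for '-'.

'44-_-2-k'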